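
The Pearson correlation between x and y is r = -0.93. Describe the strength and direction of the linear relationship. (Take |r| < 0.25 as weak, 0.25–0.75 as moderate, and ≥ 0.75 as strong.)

strong negative

r = -0.93 < 0 so the relationship is negative.
|r| = 0.93, which falls in the strong range.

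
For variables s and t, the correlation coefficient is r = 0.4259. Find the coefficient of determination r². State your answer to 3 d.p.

r² = (0.4259)² = 0.181

0.181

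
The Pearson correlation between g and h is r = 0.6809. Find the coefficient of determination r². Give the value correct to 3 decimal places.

r² = (0.6809)² = 0.464

0.464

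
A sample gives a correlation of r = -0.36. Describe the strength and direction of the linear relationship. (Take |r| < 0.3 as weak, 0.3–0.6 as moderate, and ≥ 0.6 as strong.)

moderate negative

r = -0.36 < 0 so the relationship is negative.
|r| = 0.36, which falls in the moderate range.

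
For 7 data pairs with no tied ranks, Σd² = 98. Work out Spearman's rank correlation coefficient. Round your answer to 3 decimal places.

-0.750

ρ = 1 − 6Σd² / [n(n²−1)] = 1 − 6×98 / (7×48)
  = 1 − 588/336 = 1 − 1.7500 ≈ -0.750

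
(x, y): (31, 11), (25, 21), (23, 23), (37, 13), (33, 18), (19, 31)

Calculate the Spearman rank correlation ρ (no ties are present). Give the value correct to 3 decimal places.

-0.829

Rank x: 4, 3, 2, 6, 5, 1
Rank y: 1, 4, 5, 2, 3, 6
d = rank(x) − rank(y): 3, -1, -3, 4, 2, -5; Σd² = 64
ρ = 1 − 6Σd² / [n(n²−1)] = 1 − 6×64 / (6×35) = 1 − 384/210 ≈ -0.829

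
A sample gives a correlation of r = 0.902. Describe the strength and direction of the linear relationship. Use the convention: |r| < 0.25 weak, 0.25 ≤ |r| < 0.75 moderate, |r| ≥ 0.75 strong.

strong positive

r = 0.902 > 0 so the relationship is positive.
|r| = 0.902, which falls in the strong range.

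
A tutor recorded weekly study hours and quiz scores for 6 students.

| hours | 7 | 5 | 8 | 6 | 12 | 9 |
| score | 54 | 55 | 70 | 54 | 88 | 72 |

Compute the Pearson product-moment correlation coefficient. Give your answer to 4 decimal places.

n = 6, Σx = 47, Σy = 393, Σx² = 399, Σy² = 26685, Σxy = 3241
nΣxy − ΣxΣy = 19446 − 18471 = 975
nΣx² − (Σx)² = 2394 − 2209 = 185; nΣy² − (Σy)² = 160110 − 154449 = 5661
r = 975 / √(185 × 5661) = 975 / 1023.3694 ≈ 0.9527

0.9527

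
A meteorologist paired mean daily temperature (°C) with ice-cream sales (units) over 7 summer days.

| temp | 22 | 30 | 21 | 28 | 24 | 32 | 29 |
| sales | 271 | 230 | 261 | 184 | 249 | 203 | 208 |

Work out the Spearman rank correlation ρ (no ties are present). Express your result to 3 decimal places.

-0.714

Rank temp: 2, 6, 1, 4, 3, 7, 5
Rank sales: 7, 4, 6, 1, 5, 2, 3
d = rank(temp) − rank(sales): -5, 2, -5, 3, -2, 5, 2; Σd² = 96
ρ = 1 − 6Σd² / [n(n²−1)] = 1 − 6×96 / (7×48) = 1 − 576/336 ≈ -0.714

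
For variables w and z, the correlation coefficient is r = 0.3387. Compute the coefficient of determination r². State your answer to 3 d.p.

r² = (0.3387)² = 0.115

0.115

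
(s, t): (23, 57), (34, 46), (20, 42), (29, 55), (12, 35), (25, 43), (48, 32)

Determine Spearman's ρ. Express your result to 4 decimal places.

Rank s: 3, 6, 2, 5, 1, 4, 7
Rank t: 7, 5, 3, 6, 2, 4, 1
d = rank(s) − rank(t): -4, 1, -1, -1, -1, 0, 6; Σd² = 56
ρ = 1 − 6Σd² / [n(n²−1)] = 1 − 6×56 / (7×48) = 1 − 336/336 ≈ 0.0000

0.0000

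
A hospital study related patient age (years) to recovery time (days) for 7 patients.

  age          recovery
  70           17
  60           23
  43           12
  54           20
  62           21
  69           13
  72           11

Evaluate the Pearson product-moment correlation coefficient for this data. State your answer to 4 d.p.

n = 7, Σx = 430, Σy = 117, Σx² = 27054, Σy² = 2093, Σxy = 7157
nΣxy − ΣxΣy = 50099 − 50310 = -211
nΣx² − (Σx)² = 189378 − 184900 = 4478; nΣy² − (Σy)² = 14651 − 13689 = 962
r = -211 / √(4478 × 962) = -211 / 2075.5327 ≈ -0.1017

-0.1017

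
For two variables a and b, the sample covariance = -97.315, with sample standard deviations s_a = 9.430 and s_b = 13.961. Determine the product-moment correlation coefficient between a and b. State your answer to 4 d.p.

r = Cov(a,b) / (s_a · s_b) = -97.315 / (9.430 × 13.961)
  = -97.315 / 131.6522 ≈ -0.7392

-0.7392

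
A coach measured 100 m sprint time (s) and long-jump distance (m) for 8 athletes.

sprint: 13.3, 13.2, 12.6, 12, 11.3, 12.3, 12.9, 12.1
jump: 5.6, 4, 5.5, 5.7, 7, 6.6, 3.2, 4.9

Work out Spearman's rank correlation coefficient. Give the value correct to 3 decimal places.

Rank sprint: 8, 7, 5, 2, 1, 4, 6, 3
Rank jump: 5, 2, 4, 6, 8, 7, 1, 3
d = rank(sprint) − rank(jump): 3, 5, 1, -4, -7, -3, 5, 0; Σd² = 134
ρ = 1 − 6Σd² / [n(n²−1)] = 1 − 6×134 / (8×63) = 1 − 804/504 ≈ -0.595

-0.595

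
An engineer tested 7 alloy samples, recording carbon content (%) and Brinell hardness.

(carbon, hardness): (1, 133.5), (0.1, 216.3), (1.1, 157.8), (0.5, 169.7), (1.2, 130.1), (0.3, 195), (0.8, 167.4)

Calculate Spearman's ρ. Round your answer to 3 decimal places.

Rank carbon: 5, 1, 6, 3, 7, 2, 4
Rank hardness: 2, 7, 3, 5, 1, 6, 4
d = rank(carbon) − rank(hardness): 3, -6, 3, -2, 6, -4, 0; Σd² = 110
ρ = 1 − 6Σd² / [n(n²−1)] = 1 − 6×110 / (7×48) = 1 − 660/336 ≈ -0.964

-0.964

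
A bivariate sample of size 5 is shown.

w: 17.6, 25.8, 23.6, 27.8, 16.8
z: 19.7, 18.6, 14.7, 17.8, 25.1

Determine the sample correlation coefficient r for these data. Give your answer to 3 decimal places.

-0.676

n = 5, Σw = 111.6, Σz = 95.9, Σw² = 2587.44, Σz² = 1896.99, Σwz = 2090.04
nΣwz − ΣwΣz = 10450.2 − 10702.44 = -252.24
nΣw² − (Σw)² = 12937.2 − 12454.56 = 482.64; nΣz² − (Σz)² = 9484.95 − 9196.81 = 288.14
r = -252.24 / √(482.64 × 288.14) = -252.24 / 372.9181 ≈ -0.676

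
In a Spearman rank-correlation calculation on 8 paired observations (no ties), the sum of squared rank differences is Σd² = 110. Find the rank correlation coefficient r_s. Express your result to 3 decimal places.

-0.310

ρ = 1 − 6Σd² / [n(n²−1)] = 1 − 6×110 / (8×63)
  = 1 − 660/504 = 1 − 1.3095 ≈ -0.310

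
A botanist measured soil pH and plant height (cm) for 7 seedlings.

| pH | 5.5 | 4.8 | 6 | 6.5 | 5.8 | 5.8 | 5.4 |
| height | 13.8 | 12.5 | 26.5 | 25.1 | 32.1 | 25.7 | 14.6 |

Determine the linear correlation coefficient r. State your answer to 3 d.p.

n = 7, Σx = 39.8, Σy = 150.3, Σx² = 227.98, Σy² = 3583.01, Σxy = 872.13
nΣxy − ΣxΣy = 6104.91 − 5981.94 = 122.97
nΣx² − (Σx)² = 1595.86 − 1584.04 = 11.82; nΣy² − (Σy)² = 25081.07 − 22590.09 = 2490.98
r = 122.97 / √(11.82 × 2490.98) = 122.97 / 171.5907 ≈ 0.717

0.717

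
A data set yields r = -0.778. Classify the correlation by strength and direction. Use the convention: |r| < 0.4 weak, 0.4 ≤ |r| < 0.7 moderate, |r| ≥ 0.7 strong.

strong negative

r = -0.778 < 0 so the relationship is negative.
|r| = 0.778, which falls in the strong range.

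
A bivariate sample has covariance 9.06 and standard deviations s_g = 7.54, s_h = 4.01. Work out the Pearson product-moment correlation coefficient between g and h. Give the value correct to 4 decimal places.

0.2996

r = Cov(g,h) / (s_g · s_h) = 9.06 / (7.54 × 4.01)
  = 9.06 / 30.2354 ≈ 0.2996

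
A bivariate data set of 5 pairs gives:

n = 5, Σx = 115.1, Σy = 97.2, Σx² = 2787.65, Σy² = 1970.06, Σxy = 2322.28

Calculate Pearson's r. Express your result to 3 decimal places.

r = (nΣxy − ΣxΣy) / √[(nΣx² − (Σx)²)(nΣy² − (Σy)²)]
Numerator: 5×2322.28 − 115.1×97.2 = 423.68
Denominator: √[(13938.25 − 13248.01)(9850.3 − 9447.84)] = √[690.24 × 402.46] = 527.0617
r = 423.68 / 527.0617 ≈ 0.804

0.804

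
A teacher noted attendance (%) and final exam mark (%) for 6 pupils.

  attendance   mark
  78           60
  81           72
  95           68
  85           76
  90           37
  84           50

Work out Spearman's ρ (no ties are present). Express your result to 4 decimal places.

Rank attendance: 1, 2, 6, 4, 5, 3
Rank mark: 3, 5, 4, 6, 1, 2
d = rank(attendance) − rank(mark): -2, -3, 2, -2, 4, 1; Σd² = 38
ρ = 1 − 6Σd² / [n(n²−1)] = 1 − 6×38 / (6×35) = 1 − 228/210 ≈ -0.0857

-0.0857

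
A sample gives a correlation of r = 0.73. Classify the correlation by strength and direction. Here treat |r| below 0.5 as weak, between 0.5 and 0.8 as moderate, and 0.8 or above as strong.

r = 0.73 > 0 so the relationship is positive.
|r| = 0.73, which falls in the moderate range.

moderate positive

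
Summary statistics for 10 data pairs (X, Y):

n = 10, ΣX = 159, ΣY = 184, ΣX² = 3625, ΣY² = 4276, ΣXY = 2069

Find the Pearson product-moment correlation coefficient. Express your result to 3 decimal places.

-0.867

r = (nΣXY − ΣXΣY) / √[(nΣX² − (ΣX)²)(nΣY² − (ΣY)²)]
Numerator: 10×2069 − 159×184 = -8566
Denominator: √[(36250 − 25281)(42760 − 33856)] = √[10969 × 8904] = 9882.7110
r = -8566 / 9882.7110 ≈ -0.867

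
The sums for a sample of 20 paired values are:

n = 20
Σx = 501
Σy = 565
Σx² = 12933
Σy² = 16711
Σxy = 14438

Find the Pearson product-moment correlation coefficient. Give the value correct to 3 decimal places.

r = (nΣxy − ΣxΣy) / √[(nΣx² − (Σx)²)(nΣy² − (Σy)²)]
Numerator: 20×14438 − 501×565 = 5695
Denominator: √[(258660 − 251001)(334220 − 319225)] = √[7659 × 14995] = 10716.6555
r = 5695 / 10716.6555 ≈ 0.531

0.531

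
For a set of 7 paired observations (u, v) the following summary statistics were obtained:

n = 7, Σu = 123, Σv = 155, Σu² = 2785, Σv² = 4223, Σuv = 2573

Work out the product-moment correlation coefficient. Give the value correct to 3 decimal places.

r = (nΣuv − ΣuΣv) / √[(nΣu² − (Σu)²)(nΣv² − (Σv)²)]
Numerator: 7×2573 − 123×155 = -1054
Denominator: √[(19495 − 15129)(29561 − 24025)] = √[4366 × 5536] = 4916.3173
r = -1054 / 4916.3173 ≈ -0.214

-0.214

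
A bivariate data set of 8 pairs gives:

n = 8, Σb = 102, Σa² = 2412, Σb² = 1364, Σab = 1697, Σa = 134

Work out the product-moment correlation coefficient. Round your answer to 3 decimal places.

r = (nΣab − ΣaΣb) / √[(nΣa² − (Σa)²)(nΣb² − (Σb)²)]
Numerator: 8×1697 − 134×102 = -92
Denominator: √[(19296 − 17956)(10912 − 10404)] = √[1340 × 508] = 825.0576
r = -92 / 825.0576 ≈ -0.112

-0.112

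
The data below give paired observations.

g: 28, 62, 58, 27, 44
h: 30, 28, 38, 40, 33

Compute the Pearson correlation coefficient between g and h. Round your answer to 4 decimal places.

-0.2700

n = 5, Σg = 219, Σh = 169, Σg² = 10657, Σh² = 5817, Σgh = 7312
nΣgh − ΣgΣh = 36560 − 37011 = -451
nΣg² − (Σg)² = 53285 − 47961 = 5324; nΣh² − (Σh)² = 29085 − 28561 = 524
r = -451 / √(5324 × 524) = -451 / 1670.2623 ≈ -0.2700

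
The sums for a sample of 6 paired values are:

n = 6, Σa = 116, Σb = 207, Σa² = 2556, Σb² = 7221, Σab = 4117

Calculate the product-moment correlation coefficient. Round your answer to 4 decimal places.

r = (nΣab − ΣaΣb) / √[(nΣa² − (Σa)²)(nΣb² − (Σb)²)]
Numerator: 6×4117 − 116×207 = 690
Denominator: √[(15336 − 13456)(43326 − 42849)] = √[1880 × 477] = 946.9741
r = 690 / 946.9741 ≈ 0.7286

0.7286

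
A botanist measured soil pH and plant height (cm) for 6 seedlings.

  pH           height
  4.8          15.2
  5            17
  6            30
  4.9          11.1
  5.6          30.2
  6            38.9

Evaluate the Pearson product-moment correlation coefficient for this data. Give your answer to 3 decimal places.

0.943

n = 6, Σx = 32.3, Σy = 142.4, Σx² = 175.41, Σy² = 3968.5, Σxy = 794.87
nΣxy − ΣxΣy = 4769.22 − 4599.52 = 169.7
nΣx² − (Σx)² = 1052.46 − 1043.29 = 9.17; nΣy² − (Σy)² = 23811 − 20277.76 = 3533.24
r = 169.7 / √(9.17 × 3533.24) = 169.7 / 179.9995 ≈ 0.943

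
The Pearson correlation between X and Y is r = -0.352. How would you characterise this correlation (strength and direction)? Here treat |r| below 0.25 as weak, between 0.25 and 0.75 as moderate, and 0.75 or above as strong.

r = -0.352 < 0 so the relationship is negative.
|r| = 0.352, which falls in the moderate range.

moderate negative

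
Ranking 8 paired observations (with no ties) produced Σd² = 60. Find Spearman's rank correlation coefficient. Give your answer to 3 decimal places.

ρ = 1 − 6Σd² / [n(n²−1)] = 1 − 6×60 / (8×63)
  = 1 − 360/504 = 1 − 0.7143 ≈ 0.286

0.286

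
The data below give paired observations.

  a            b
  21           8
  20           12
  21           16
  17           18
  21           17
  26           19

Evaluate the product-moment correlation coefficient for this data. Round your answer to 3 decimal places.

0.181

n = 6, Σa = 126, Σb = 90, Σa² = 2688, Σb² = 1438, Σab = 1901
nΣab − ΣaΣb = 11406 − 11340 = 66
nΣa² − (Σa)² = 16128 − 15876 = 252; nΣb² − (Σb)² = 8628 − 8100 = 528
r = 66 / √(252 × 528) = 66 / 364.7684 ≈ 0.181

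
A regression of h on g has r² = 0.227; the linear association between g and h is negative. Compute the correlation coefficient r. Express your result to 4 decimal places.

|r| = √0.227 = 0.4764
The association is negative, so r = −0.4764.

-0.4764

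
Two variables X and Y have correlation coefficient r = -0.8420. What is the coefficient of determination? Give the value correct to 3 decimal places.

0.709

r² = (-0.8420)² = 0.709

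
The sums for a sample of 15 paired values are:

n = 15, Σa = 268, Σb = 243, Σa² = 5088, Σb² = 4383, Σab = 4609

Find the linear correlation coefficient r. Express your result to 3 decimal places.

0.731

r = (nΣab − ΣaΣb) / √[(nΣa² − (Σa)²)(nΣb² − (Σb)²)]
Numerator: 15×4609 − 268×243 = 4011
Denominator: √[(76320 − 71824)(65745 − 59049)] = √[4496 × 6696] = 5486.8220
r = 4011 / 5486.8220 ≈ 0.731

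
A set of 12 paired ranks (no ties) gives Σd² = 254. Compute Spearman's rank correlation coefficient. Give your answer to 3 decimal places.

0.112

ρ = 1 − 6Σd² / [n(n²−1)] = 1 − 6×254 / (12×143)
  = 1 − 1524/1716 = 1 − 0.8881 ≈ 0.112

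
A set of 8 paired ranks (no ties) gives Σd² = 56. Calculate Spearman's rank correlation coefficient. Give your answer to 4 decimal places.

0.3333

ρ = 1 − 6Σd² / [n(n²−1)] = 1 − 6×56 / (8×63)
  = 1 − 336/504 = 1 − 0.66667 ≈ 0.3333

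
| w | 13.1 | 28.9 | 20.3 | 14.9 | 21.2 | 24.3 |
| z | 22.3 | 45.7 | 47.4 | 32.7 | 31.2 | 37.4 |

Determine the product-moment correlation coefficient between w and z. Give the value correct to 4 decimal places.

0.7254

n = 6, Σw = 122.7, Σz = 216.7, Σw² = 2680.85, Σz² = 8274.03, Σwz = 4632.57
nΣwz − ΣwΣz = 27795.42 − 26589.09 = 1206.33
nΣw² − (Σw)² = 16085.1 − 15055.29 = 1029.81; nΣz² − (Σz)² = 49644.18 − 46958.89 = 2685.29
r = 1206.33 / √(1029.81 × 2685.29) = 1206.33 / 1662.9307 ≈ 0.7254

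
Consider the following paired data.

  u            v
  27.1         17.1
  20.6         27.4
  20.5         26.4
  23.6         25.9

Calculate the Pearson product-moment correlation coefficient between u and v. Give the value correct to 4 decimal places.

n = 4, Σu = 91.8, Σv = 96.8, Σu² = 2135.98, Σv² = 2410.94, Σuv = 2180.29
nΣuv − ΣuΣv = 8721.16 − 8886.24 = -165.08
nΣu² − (Σu)² = 8543.92 − 8427.24 = 116.68; nΣv² − (Σv)² = 9643.76 − 9370.24 = 273.52
r = -165.08 / √(116.68 × 273.52) = -165.08 / 178.6458 ≈ -0.9241

-0.9241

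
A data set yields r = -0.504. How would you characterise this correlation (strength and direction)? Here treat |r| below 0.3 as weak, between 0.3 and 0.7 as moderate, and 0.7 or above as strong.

r = -0.504 < 0 so the relationship is negative.
|r| = 0.504, which falls in the moderate range.

moderate negative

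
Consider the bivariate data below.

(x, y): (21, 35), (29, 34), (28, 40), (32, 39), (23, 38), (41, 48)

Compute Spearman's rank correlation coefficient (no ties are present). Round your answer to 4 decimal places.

0.5429

Rank x: 1, 4, 3, 5, 2, 6
Rank y: 2, 1, 5, 4, 3, 6
d = rank(x) − rank(y): -1, 3, -2, 1, -1, 0; Σd² = 16
ρ = 1 − 6Σd² / [n(n²−1)] = 1 − 6×16 / (6×35) = 1 − 96/210 ≈ 0.5429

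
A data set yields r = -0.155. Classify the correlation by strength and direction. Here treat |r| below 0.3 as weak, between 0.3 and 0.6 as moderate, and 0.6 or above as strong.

r = -0.155 < 0 so the relationship is negative.
|r| = 0.155, which falls in the weak range.

weak negative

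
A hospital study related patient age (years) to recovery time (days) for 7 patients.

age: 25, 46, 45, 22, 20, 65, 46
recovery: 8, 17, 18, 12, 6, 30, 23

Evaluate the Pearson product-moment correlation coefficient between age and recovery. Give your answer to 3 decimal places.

n = 7, Σx = 269, Σy = 114, Σx² = 11991, Σy² = 2286, Σxy = 5184
nΣxy − ΣxΣy = 36288 − 30666 = 5622
nΣx² − (Σx)² = 83937 − 72361 = 11576; nΣy² − (Σy)² = 16002 − 12996 = 3006
r = 5622 / √(11576 × 3006) = 5622 / 5898.9369 ≈ 0.953

0.953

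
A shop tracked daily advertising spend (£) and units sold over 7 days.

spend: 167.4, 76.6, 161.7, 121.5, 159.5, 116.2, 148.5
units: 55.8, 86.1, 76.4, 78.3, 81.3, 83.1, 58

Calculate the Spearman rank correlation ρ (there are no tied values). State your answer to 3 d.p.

Rank spend: 7, 1, 6, 3, 5, 2, 4
Rank units: 1, 7, 3, 4, 5, 6, 2
d = rank(spend) − rank(units): 6, -6, 3, -1, 0, -4, 2; Σd² = 102
ρ = 1 − 6Σd² / [n(n²−1)] = 1 − 6×102 / (7×48) = 1 − 612/336 ≈ -0.821

-0.821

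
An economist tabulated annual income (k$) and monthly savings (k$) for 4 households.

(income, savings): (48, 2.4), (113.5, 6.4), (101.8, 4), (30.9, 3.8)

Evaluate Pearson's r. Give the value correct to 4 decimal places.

n = 4, Σx = 294.2, Σy = 16.6, Σx² = 26504.3, Σy² = 77.16, Σxy = 1366.22
nΣxy − ΣxΣy = 5464.88 − 4883.72 = 581.16
nΣx² − (Σx)² = 106017.2 − 86553.64 = 19463.56; nΣy² − (Σy)² = 308.64 − 275.56 = 33.08
r = 581.16 / √(19463.56 × 33.08) = 581.16 / 802.4055 ≈ 0.7243

0.7243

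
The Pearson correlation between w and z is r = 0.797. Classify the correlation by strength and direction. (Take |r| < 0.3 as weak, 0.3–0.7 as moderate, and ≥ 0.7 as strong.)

r = 0.797 > 0 so the relationship is positive.
|r| = 0.797, which falls in the strong range.

strong positive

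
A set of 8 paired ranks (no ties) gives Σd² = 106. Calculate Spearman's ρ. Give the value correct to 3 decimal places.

ρ = 1 − 6Σd² / [n(n²−1)] = 1 − 6×106 / (8×63)
  = 1 − 636/504 = 1 − 1.2619 ≈ -0.262

-0.262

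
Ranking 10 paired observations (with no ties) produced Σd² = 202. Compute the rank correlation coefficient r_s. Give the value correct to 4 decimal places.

-0.2242

ρ = 1 − 6Σd² / [n(n²−1)] = 1 − 6×202 / (10×99)
  = 1 − 1212/990 = 1 − 1.22424 ≈ -0.2242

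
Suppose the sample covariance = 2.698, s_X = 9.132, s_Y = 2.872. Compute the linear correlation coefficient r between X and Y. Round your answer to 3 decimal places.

r = Cov(X,Y) / (s_X · s_Y) = 2.698 / (9.132 × 2.872)
  = 2.698 / 26.2271 ≈ 0.103

0.103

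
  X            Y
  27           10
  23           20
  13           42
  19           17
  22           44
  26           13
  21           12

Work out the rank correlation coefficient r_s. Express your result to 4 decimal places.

Rank X: 7, 5, 1, 2, 4, 6, 3
Rank Y: 1, 5, 6, 4, 7, 3, 2
d = rank(X) − rank(Y): 6, 0, -5, -2, -3, 3, 1; Σd² = 84
ρ = 1 − 6Σd² / [n(n²−1)] = 1 − 6×84 / (7×48) = 1 − 504/336 ≈ -0.5000

-0.5000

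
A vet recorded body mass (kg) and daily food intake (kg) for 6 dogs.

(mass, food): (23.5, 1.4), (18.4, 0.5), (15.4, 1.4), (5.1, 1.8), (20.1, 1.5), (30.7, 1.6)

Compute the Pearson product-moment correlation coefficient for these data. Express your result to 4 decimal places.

n = 6, Σx = 113.2, Σy = 8.2, Σx² = 2500.48, Σy² = 12.22, Σxy = 152.11
nΣxy − ΣxΣy = 912.66 − 928.24 = -15.58
nΣx² − (Σx)² = 15002.88 − 12814.24 = 2188.64; nΣy² − (Σy)² = 73.32 − 67.24 = 6.08
r = -15.58 / √(2188.64 × 6.08) = -15.58 / 115.3557 ≈ -0.1351

-0.1351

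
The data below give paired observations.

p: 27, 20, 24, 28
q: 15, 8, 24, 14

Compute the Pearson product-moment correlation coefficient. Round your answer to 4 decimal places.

0.3266

n = 4, Σp = 99, Σq = 61, Σp² = 2489, Σq² = 1061, Σpq = 1533
nΣpq − ΣpΣq = 6132 − 6039 = 93
nΣp² − (Σp)² = 9956 − 9801 = 155; nΣq² − (Σq)² = 4244 − 3721 = 523
r = 93 / √(155 × 523) = 93 / 284.7192 ≈ 0.3266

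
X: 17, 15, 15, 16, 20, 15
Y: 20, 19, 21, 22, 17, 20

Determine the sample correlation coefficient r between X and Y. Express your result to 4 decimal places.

n = 6, ΣX = 98, ΣY = 119, ΣX² = 1620, ΣY² = 2375, ΣXY = 1932
nΣXY − ΣXΣY = 11592 − 11662 = -70
nΣX² − (ΣX)² = 9720 − 9604 = 116; nΣY² − (ΣY)² = 14250 − 14161 = 89
r = -70 / √(116 × 89) = -70 / 101.6071 ≈ -0.6889

-0.6889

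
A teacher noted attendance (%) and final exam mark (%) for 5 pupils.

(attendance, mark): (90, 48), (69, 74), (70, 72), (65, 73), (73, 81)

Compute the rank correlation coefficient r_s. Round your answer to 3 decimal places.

Rank attendance: 5, 2, 3, 1, 4
Rank mark: 1, 4, 2, 3, 5
d = rank(attendance) − rank(mark): 4, -2, 1, -2, -1; Σd² = 26
ρ = 1 − 6Σd² / [n(n²−1)] = 1 − 6×26 / (5×24) = 1 − 156/120 ≈ -0.300

-0.300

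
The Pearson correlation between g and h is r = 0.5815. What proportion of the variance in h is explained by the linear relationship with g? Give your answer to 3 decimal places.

0.338

r² = (0.5815)² = 0.338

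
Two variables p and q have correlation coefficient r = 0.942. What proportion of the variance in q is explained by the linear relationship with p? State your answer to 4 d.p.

0.8874

r² = (0.942)² = 0.8874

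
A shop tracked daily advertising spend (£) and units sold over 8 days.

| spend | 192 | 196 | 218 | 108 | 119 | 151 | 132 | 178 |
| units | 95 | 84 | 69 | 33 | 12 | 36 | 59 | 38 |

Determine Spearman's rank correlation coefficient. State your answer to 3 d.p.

Rank spend: 6, 7, 8, 1, 2, 4, 3, 5
Rank units: 8, 7, 6, 2, 1, 3, 5, 4
d = rank(spend) − rank(units): -2, 0, 2, -1, 1, 1, -2, 1; Σd² = 16
ρ = 1 − 6Σd² / [n(n²−1)] = 1 − 6×16 / (8×63) = 1 − 96/504 ≈ 0.810

0.810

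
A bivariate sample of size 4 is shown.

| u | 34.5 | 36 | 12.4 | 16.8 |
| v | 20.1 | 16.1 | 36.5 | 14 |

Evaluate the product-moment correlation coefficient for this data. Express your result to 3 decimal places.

n = 4, Σu = 99.7, Σv = 86.7, Σu² = 2922.25, Σv² = 2191.47, Σuv = 1960.85
nΣuv − ΣuΣv = 7843.4 − 8643.99 = -800.59
nΣu² − (Σu)² = 11689 − 9940.09 = 1748.91; nΣv² − (Σv)² = 8765.88 − 7516.89 = 1248.99
r = -800.59 / √(1748.91 × 1248.99) = -800.59 / 1477.9618 ≈ -0.542

-0.542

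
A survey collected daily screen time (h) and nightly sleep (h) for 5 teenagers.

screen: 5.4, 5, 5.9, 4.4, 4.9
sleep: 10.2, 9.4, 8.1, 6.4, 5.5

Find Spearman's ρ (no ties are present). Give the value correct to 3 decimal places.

0.600

Rank screen: 4, 3, 5, 1, 2
Rank sleep: 5, 4, 3, 2, 1
d = rank(screen) − rank(sleep): -1, -1, 2, -1, 1; Σd² = 8
ρ = 1 − 6Σd² / [n(n²−1)] = 1 − 6×8 / (5×24) = 1 − 48/120 ≈ 0.600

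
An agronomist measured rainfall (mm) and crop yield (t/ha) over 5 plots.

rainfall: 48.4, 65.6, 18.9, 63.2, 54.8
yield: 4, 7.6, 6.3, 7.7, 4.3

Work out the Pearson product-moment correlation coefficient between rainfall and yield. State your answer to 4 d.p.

n = 5, Σx = 250.9, Σy = 29.9, Σx² = 14000.41, Σy² = 191.23, Σxy = 1533.51
nΣxy − ΣxΣy = 7667.55 − 7501.91 = 165.64
nΣx² − (Σx)² = 70002.05 − 62950.81 = 7051.24; nΣy² − (Σy)² = 956.15 − 894.01 = 62.14
r = 165.64 / √(7051.24 × 62.14) = 165.64 / 661.9396 ≈ 0.2502

0.2502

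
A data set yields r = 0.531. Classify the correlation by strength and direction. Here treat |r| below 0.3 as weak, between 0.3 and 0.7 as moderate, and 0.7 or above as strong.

r = 0.531 > 0 so the relationship is positive.
|r| = 0.531, which falls in the moderate range.

moderate positive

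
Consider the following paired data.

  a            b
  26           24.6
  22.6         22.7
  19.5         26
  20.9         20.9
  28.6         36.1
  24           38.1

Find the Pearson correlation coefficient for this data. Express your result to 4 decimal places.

n = 6, Σa = 141.6, Σb = 168.4, Σa² = 3397.78, Σb² = 4988.08, Σab = 4043.29
nΣab − ΣaΣb = 24259.74 − 23845.44 = 414.3
nΣa² − (Σa)² = 20386.68 − 20050.56 = 336.12; nΣb² − (Σb)² = 29928.48 − 28358.56 = 1569.92
r = 414.3 / √(336.12 × 1569.92) = 414.3 / 726.4169 ≈ 0.5703

0.5703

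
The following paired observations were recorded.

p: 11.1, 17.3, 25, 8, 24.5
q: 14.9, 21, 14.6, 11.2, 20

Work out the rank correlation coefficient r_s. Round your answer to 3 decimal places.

Rank p: 2, 3, 5, 1, 4
Rank q: 3, 5, 2, 1, 4
d = rank(p) − rank(q): -1, -2, 3, 0, 0; Σd² = 14
ρ = 1 − 6Σd² / [n(n²−1)] = 1 − 6×14 / (5×24) = 1 − 84/120 ≈ 0.300

0.300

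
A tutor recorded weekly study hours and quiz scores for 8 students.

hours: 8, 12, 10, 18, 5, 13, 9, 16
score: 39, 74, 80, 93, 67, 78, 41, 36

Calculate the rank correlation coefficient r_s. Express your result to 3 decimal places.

0.357

Rank hours: 2, 5, 4, 8, 1, 6, 3, 7
Rank score: 2, 5, 7, 8, 4, 6, 3, 1
d = rank(hours) − rank(score): 0, 0, -3, 0, -3, 0, 0, 6; Σd² = 54
ρ = 1 − 6Σd² / [n(n²−1)] = 1 − 6×54 / (8×63) = 1 − 324/504 ≈ 0.357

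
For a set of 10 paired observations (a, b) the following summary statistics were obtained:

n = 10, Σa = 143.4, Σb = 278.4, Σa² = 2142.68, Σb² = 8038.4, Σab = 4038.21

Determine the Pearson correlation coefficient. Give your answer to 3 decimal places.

0.292

r = (nΣab − ΣaΣb) / √[(nΣa² − (Σa)²)(nΣb² − (Σb)²)]
Numerator: 10×4038.21 − 143.4×278.4 = 459.54
Denominator: √[(21426.8 − 20563.56)(80384 − 77506.56)] = √[863.24 × 2877.44] = 1576.0461
r = 459.54 / 1576.0461 ≈ 0.292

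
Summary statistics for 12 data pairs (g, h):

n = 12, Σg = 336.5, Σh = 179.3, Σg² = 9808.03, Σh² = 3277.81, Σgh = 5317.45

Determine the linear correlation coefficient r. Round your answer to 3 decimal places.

0.614

r = (nΣgh − ΣgΣh) / √[(nΣg² − (Σg)²)(nΣh² − (Σh)²)]
Numerator: 12×5317.45 − 336.5×179.3 = 3474.95
Denominator: √[(117696.36 − 113232.25)(39333.72 − 32148.49)] = √[4464.11 × 7185.23] = 5663.5375
r = 3474.95 / 5663.5375 ≈ 0.614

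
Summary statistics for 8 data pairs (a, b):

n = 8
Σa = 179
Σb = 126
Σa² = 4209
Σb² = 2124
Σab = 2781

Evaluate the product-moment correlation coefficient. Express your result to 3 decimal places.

-0.227

r = (nΣab − ΣaΣb) / √[(nΣa² − (Σa)²)(nΣb² − (Σb)²)]
Numerator: 8×2781 − 179×126 = -306
Denominator: √[(33672 − 32041)(16992 − 15876)] = √[1631 × 1116] = 1349.1464
r = -306 / 1349.1464 ≈ -0.227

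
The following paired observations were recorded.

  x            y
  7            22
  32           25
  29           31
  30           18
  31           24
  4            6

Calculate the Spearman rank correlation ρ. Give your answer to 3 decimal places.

0.543

Rank x: 2, 6, 3, 4, 5, 1
Rank y: 3, 5, 6, 2, 4, 1
d = rank(x) − rank(y): -1, 1, -3, 2, 1, 0; Σd² = 16
ρ = 1 − 6Σd² / [n(n²−1)] = 1 − 6×16 / (6×35) = 1 − 96/210 ≈ 0.543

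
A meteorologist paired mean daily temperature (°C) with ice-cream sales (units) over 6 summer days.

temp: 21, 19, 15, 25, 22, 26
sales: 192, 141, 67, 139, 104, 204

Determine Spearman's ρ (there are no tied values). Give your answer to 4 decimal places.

Rank temp: 3, 2, 1, 5, 4, 6
Rank sales: 5, 4, 1, 3, 2, 6
d = rank(temp) − rank(sales): -2, -2, 0, 2, 2, 0; Σd² = 16
ρ = 1 − 6Σd² / [n(n²−1)] = 1 − 6×16 / (6×35) = 1 − 96/210 ≈ 0.5429

0.5429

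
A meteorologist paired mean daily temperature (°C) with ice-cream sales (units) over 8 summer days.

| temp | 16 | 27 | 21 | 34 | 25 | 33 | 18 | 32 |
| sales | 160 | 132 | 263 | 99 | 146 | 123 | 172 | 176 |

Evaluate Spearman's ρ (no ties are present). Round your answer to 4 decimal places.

Rank temp: 1, 5, 3, 8, 4, 7, 2, 6
Rank sales: 5, 3, 8, 1, 4, 2, 6, 7
d = rank(temp) − rank(sales): -4, 2, -5, 7, 0, 5, -4, -1; Σd² = 136
ρ = 1 − 6Σd² / [n(n²−1)] = 1 − 6×136 / (8×63) = 1 − 816/504 ≈ -0.6190

-0.6190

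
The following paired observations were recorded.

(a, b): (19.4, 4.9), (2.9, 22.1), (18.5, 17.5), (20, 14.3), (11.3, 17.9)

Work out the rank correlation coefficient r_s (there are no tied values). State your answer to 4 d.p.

-0.9000

Rank a: 4, 1, 3, 5, 2
Rank b: 1, 5, 3, 2, 4
d = rank(a) − rank(b): 3, -4, 0, 3, -2; Σd² = 38
ρ = 1 − 6Σd² / [n(n²−1)] = 1 − 6×38 / (5×24) = 1 − 228/120 ≈ -0.9000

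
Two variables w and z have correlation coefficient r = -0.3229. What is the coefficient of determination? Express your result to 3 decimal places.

r² = (-0.3229)² = 0.104

0.104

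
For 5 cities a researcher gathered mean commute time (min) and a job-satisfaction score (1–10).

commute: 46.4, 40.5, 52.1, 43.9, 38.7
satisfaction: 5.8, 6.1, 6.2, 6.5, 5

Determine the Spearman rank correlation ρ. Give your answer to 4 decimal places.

Rank commute: 4, 2, 5, 3, 1
Rank satisfaction: 2, 3, 4, 5, 1
d = rank(commute) − rank(satisfaction): 2, -1, 1, -2, 0; Σd² = 10
ρ = 1 − 6Σd² / [n(n²−1)] = 1 − 6×10 / (5×24) = 1 − 60/120 ≈ 0.5000

0.5000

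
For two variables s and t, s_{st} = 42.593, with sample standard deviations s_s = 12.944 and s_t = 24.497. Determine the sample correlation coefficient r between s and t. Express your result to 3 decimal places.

0.134

r = Cov(s,t) / (s_s · s_t) = 42.593 / (12.944 × 24.497)
  = 42.593 / 317.0892 ≈ 0.134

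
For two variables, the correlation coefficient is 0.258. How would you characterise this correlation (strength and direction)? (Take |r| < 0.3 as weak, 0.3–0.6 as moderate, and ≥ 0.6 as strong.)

weak positive

r = 0.258 > 0 so the relationship is positive.
|r| = 0.258, which falls in the weak range.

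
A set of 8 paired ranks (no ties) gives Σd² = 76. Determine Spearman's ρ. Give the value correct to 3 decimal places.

ρ = 1 − 6Σd² / [n(n²−1)] = 1 − 6×76 / (8×63)
  = 1 − 456/504 = 1 − 0.9048 ≈ 0.095

0.095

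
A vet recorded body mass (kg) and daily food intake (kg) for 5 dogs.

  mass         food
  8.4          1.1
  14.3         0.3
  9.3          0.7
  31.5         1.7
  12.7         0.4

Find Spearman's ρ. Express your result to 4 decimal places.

Rank mass: 1, 4, 2, 5, 3
Rank food: 4, 1, 3, 5, 2
d = rank(mass) − rank(food): -3, 3, -1, 0, 1; Σd² = 20
ρ = 1 − 6Σd² / [n(n²−1)] = 1 − 6×20 / (5×24) = 1 − 120/120 ≈ 0.0000

0.0000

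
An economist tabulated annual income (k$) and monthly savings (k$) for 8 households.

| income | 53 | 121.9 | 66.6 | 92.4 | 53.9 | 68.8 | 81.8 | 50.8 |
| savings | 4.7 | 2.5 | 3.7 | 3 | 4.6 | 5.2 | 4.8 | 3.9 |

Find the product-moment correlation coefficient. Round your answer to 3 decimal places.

n = 8, Σx = 589.2, Σy = 32.4, Σx² = 47552.46, Σy² = 137.48, Σxy = 2273.93
nΣxy − ΣxΣy = 18191.44 − 19090.08 = -898.64
nΣx² − (Σx)² = 380419.68 − 347156.64 = 33263.04; nΣy² − (Σy)² = 1099.84 − 1049.76 = 50.08
r = -898.64 / √(33263.04 × 50.08) = -898.64 / 1290.6638 ≈ -0.696

-0.696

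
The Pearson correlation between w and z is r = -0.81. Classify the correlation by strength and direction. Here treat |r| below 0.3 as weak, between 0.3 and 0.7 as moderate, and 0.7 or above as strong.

r = -0.81 < 0 so the relationship is negative.
|r| = 0.81, which falls in the strong range.

strong negative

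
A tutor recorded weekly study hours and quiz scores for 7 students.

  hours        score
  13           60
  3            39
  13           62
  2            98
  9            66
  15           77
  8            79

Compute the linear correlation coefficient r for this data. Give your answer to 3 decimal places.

n = 7, Σx = 63, Σy = 481, Σx² = 721, Σy² = 35095, Σxy = 4280
nΣxy − ΣxΣy = 29960 − 30303 = -343
nΣx² − (Σx)² = 5047 − 3969 = 1078; nΣy² − (Σy)² = 245665 − 231361 = 14304
r = -343 / √(1078 × 14304) = -343 / 3926.7941 ≈ -0.087

-0.087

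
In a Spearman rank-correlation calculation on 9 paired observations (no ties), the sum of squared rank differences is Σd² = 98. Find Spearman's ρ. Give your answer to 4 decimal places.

0.1833

ρ = 1 − 6Σd² / [n(n²−1)] = 1 − 6×98 / (9×80)
  = 1 − 588/720 = 1 − 0.81667 ≈ 0.1833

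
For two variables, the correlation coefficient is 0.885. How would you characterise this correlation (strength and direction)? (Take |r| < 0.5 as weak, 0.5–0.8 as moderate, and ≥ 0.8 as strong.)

strong positive

r = 0.885 > 0 so the relationship is positive.
|r| = 0.885, which falls in the strong range.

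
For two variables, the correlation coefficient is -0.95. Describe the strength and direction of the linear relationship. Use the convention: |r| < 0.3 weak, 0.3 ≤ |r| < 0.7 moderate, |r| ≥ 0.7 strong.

strong negative

r = -0.95 < 0 so the relationship is negative.
|r| = 0.95, which falls in the strong range.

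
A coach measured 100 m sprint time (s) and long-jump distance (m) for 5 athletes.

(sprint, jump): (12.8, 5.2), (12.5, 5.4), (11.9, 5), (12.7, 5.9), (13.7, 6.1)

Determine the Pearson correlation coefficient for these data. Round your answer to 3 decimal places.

n = 5, Σx = 63.6, Σy = 27.6, Σx² = 810.68, Σy² = 153.22, Σxy = 352.06
nΣxy − ΣxΣy = 1760.3 − 1755.36 = 4.94
nΣx² − (Σx)² = 4053.4 − 4044.96 = 8.44; nΣy² − (Σy)² = 766.1 − 761.76 = 4.34
r = 4.94 / √(8.44 × 4.34) = 4.94 / 6.0522 ≈ 0.816

0.816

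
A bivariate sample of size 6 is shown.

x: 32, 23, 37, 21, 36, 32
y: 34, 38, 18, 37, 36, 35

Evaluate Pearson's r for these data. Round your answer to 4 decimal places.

-0.6085

n = 6, Σx = 181, Σy = 198, Σx² = 5683, Σy² = 6814, Σxy = 5821
nΣxy − ΣxΣy = 34926 − 35838 = -912
nΣx² − (Σx)² = 34098 − 32761 = 1337; nΣy² − (Σy)² = 40884 − 39204 = 1680
r = -912 / √(1337 × 1680) = -912 / 1498.7195 ≈ -0.6085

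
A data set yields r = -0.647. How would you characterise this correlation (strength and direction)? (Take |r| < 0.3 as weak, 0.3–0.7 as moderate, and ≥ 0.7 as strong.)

r = -0.647 < 0 so the relationship is negative.
|r| = 0.647, which falls in the moderate range.

moderate negative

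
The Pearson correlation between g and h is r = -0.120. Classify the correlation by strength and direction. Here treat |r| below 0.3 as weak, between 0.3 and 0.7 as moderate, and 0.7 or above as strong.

weak negative

r = -0.120 < 0 so the relationship is negative.
|r| = 0.120, which falls in the weak range.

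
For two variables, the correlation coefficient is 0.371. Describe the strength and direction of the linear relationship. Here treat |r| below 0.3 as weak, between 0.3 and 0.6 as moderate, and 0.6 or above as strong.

moderate positive

r = 0.371 > 0 so the relationship is positive.
|r| = 0.371, which falls in the moderate range.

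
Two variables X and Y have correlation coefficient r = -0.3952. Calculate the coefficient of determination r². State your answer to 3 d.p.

0.156

r² = (-0.3952)² = 0.156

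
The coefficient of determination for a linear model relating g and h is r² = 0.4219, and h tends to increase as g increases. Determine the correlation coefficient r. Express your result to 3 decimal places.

|r| = √0.4219 = 0.650
The association is positive, so r = 0.650.

0.650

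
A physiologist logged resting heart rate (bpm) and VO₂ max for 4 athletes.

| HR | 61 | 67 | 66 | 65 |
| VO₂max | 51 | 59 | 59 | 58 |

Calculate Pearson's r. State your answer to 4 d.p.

0.9763

n = 4, Σx = 259, Σy = 227, Σx² = 16791, Σy² = 12927, Σxy = 14728
nΣxy − ΣxΣy = 58912 − 58793 = 119
nΣx² − (Σx)² = 67164 − 67081 = 83; nΣy² − (Σy)² = 51708 − 51529 = 179
r = 119 / √(83 × 179) = 119 / 121.8893 ≈ 0.9763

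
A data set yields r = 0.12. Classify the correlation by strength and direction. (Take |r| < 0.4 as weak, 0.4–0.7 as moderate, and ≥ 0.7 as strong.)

r = 0.12 > 0 so the relationship is positive.
|r| = 0.12, which falls in the weak range.

weak positive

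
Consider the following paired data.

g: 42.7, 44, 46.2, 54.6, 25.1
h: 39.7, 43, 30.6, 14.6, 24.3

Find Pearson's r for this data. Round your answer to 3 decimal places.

-0.128

n = 5, Σg = 212.6, Σh = 152.2, Σg² = 9504.9, Σh² = 5165.1, Σgh = 6408
nΣgh − ΣgΣh = 32040 − 32357.72 = -317.72
nΣg² − (Σg)² = 47524.5 − 45198.76 = 2325.74; nΣh² − (Σh)² = 25825.5 − 23164.84 = 2660.66
r = -317.72 / √(2325.74 × 2660.66) = -317.72 / 2487.5698 ≈ -0.128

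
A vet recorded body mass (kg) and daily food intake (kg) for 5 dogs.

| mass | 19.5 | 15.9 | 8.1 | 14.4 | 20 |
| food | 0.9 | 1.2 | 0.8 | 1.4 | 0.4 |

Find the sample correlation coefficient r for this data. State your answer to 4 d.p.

-0.2645

n = 5, Σx = 77.9, Σy = 4.7, Σx² = 1306.03, Σy² = 5.01, Σxy = 71.27
nΣxy − ΣxΣy = 356.35 − 366.13 = -9.78
nΣx² − (Σx)² = 6530.15 − 6068.41 = 461.74; nΣy² − (Σy)² = 25.05 − 22.09 = 2.96
r = -9.78 / √(461.74 × 2.96) = -9.78 / 36.9696 ≈ -0.2645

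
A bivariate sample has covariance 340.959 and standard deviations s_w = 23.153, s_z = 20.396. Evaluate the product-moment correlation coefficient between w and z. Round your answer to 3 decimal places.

r = Cov(w,z) / (s_w · s_z) = 340.959 / (23.153 × 20.396)
  = 340.959 / 472.2286 ≈ 0.722

0.722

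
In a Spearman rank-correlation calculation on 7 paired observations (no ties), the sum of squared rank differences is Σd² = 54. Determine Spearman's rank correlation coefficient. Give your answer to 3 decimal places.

ρ = 1 − 6Σd² / [n(n²−1)] = 1 − 6×54 / (7×48)
  = 1 − 324/336 = 1 − 0.9643 ≈ 0.036

0.036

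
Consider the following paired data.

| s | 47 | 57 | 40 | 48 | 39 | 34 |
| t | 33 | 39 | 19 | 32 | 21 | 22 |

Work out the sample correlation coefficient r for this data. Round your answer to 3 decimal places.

n = 6, Σs = 265, Σt = 166, Σs² = 12039, Σt² = 4920, Σst = 7637
nΣst − ΣsΣt = 45822 − 43990 = 1832
nΣs² − (Σs)² = 72234 − 70225 = 2009; nΣt² − (Σt)² = 29520 − 27556 = 1964
r = 1832 / √(2009 × 1964) = 1832 / 1986.3726 ≈ 0.922

0.922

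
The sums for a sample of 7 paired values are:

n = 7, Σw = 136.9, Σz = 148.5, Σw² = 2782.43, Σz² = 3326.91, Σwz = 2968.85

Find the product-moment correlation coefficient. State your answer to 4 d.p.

r = (nΣwz − ΣwΣz) / √[(nΣw² − (Σw)²)(nΣz² − (Σz)²)]
Numerator: 7×2968.85 − 136.9×148.5 = 452.3
Denominator: √[(19477.01 − 18741.61)(23288.37 − 22052.25)] = √[735.4 × 1236.12] = 953.4373
r = 452.3 / 953.4373 ≈ 0.4744

0.4744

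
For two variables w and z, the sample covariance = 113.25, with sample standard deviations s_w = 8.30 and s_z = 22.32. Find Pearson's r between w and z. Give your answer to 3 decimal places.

r = Cov(w,z) / (s_w · s_z) = 113.25 / (8.30 × 22.32)
  = 113.25 / 185.2560 ≈ 0.611

0.611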